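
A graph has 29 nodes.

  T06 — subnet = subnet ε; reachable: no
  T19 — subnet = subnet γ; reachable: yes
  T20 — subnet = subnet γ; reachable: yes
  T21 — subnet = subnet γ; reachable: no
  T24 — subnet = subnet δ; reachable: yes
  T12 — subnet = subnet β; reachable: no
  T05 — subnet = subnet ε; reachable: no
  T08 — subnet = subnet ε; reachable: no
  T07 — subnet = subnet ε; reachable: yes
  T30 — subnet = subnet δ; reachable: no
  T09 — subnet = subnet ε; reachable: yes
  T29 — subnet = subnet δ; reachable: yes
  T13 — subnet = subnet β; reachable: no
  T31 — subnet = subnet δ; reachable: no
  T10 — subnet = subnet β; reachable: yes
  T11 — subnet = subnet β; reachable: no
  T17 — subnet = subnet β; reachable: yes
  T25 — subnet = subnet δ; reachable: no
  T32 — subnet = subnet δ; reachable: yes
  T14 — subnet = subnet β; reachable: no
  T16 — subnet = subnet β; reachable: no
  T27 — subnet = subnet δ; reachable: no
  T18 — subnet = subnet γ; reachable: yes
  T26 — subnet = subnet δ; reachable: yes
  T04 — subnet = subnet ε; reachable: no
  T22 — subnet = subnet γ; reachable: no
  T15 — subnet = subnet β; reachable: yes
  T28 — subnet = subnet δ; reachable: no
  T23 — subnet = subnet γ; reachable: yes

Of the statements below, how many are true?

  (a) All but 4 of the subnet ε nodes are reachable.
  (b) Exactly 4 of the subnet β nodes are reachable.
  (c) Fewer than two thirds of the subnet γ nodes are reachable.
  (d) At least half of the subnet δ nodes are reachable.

1

(a) subnet ε: |A| = 6, |A ∩ B| = 2; needs |A ∖ B| = 4 — true.
(b) subnet β: |A| = 8, |A ∩ B| = 3; needs |A ∩ B| = 4 — false.
(c) subnet γ: |A| = 6, |A ∩ B| = 4; needs |A ∩ B| / |A| < 2/3 — false.
(d) subnet δ: |A| = 9, |A ∩ B| = 4; needs |A ∩ B| ≥ |A ∖ B| — false.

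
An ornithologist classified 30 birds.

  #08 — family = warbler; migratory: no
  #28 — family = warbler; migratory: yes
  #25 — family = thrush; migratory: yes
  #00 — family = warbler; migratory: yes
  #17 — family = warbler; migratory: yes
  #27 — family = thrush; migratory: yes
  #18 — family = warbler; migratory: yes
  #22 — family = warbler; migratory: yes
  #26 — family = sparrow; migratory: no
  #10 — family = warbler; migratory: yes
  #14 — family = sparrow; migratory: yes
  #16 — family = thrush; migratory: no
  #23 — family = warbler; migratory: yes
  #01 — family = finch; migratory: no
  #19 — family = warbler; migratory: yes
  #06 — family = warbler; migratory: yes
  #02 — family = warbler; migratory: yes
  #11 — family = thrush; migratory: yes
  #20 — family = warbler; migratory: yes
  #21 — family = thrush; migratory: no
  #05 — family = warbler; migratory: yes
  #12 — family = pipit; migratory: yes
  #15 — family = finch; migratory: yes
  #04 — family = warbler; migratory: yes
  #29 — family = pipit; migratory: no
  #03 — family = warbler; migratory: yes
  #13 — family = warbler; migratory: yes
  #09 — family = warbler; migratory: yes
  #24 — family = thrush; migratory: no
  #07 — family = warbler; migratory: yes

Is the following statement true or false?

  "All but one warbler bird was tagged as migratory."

True

Truth condition: |A ∖ B| = 1.
|A| = 18, |A ∩ B| = 17, |A ∖ B| = 1.
|A ∖ B| = 1, so the statement is true.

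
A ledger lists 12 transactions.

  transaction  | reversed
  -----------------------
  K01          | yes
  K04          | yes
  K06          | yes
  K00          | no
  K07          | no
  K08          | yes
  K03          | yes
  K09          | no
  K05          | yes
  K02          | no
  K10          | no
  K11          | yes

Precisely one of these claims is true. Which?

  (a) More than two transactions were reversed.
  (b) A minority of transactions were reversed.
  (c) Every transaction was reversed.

|A| = 12, |A ∩ B| = 7, |A ∖ B| = 5.
(a) requires |A ∩ B| > 2: true.
(b) requires |A ∩ B| < |A ∖ B|: false.
(c) requires A ⊆ B, i.e. every element of A is in B (|A ∖ B| = 0): false.

(a)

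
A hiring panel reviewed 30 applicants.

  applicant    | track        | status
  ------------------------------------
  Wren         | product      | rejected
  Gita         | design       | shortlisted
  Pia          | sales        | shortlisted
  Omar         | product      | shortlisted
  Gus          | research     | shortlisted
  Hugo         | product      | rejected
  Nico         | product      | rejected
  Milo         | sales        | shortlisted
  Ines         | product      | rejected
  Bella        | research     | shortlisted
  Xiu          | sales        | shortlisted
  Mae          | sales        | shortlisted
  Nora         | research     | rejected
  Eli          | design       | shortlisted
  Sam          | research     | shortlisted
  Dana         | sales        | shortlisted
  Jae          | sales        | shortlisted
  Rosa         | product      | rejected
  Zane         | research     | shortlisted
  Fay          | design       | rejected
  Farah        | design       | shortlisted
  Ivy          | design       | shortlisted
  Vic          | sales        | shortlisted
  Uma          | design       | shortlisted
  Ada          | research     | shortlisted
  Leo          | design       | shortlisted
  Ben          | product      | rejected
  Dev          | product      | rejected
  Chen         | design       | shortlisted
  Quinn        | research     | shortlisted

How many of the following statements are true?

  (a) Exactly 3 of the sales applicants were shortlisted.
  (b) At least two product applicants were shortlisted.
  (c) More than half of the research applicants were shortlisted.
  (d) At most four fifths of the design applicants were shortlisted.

(a) sales: |A| = 7, |A ∩ B| = 7; needs |A ∩ B| = 3 — false.
(b) product: |A| = 8, |A ∩ B| = 1; needs |A ∩ B| ≥ 2 — false.
(c) research: |A| = 7, |A ∩ B| = 6; needs |A ∩ B| > |A ∖ B| — true.
(d) design: |A| = 8, |A ∩ B| = 7; needs |A ∩ B| / |A| ≤ 4/5 — false.

1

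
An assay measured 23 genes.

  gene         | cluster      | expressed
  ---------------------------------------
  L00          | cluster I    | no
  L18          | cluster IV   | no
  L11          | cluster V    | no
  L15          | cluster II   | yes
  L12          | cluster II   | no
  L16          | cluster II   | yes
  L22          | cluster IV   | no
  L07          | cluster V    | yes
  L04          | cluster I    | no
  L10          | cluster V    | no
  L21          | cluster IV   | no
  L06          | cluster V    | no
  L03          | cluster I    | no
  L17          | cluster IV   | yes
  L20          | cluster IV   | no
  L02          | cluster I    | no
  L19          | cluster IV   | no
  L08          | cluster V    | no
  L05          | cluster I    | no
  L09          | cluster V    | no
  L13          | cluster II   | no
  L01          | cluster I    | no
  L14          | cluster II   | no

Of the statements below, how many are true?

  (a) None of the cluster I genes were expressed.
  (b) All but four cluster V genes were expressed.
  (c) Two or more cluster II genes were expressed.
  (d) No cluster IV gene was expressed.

2

(a) cluster I: |A| = 6, |A ∩ B| = 0; needs A ∩ B = ∅ (|A ∩ B| = 0) — true.
(b) cluster V: |A| = 6, |A ∩ B| = 1; needs |A ∖ B| = 4 — false.
(c) cluster II: |A| = 5, |A ∩ B| = 2; needs |A ∩ B| ≥ 2 — true.
(d) cluster IV: |A| = 6, |A ∩ B| = 1; needs A ∩ B = ∅ (|A ∩ B| = 0) — false.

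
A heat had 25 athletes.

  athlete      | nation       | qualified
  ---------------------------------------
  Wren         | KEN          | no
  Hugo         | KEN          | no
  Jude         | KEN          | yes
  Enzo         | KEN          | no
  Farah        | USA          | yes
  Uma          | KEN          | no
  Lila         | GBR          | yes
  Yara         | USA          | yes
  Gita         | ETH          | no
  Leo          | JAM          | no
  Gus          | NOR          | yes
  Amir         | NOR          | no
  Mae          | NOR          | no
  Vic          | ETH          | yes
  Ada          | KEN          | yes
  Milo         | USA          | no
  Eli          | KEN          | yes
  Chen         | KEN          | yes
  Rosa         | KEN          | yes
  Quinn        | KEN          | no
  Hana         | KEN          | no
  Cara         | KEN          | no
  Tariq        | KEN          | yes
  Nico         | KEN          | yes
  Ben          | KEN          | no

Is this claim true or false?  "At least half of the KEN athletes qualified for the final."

Truth condition: |A ∩ B| ≥ |A ∖ B|.
|A| = 15, |A ∩ B| = 7, |A ∖ B| = 8.
7 < 8, so the statement is false.

False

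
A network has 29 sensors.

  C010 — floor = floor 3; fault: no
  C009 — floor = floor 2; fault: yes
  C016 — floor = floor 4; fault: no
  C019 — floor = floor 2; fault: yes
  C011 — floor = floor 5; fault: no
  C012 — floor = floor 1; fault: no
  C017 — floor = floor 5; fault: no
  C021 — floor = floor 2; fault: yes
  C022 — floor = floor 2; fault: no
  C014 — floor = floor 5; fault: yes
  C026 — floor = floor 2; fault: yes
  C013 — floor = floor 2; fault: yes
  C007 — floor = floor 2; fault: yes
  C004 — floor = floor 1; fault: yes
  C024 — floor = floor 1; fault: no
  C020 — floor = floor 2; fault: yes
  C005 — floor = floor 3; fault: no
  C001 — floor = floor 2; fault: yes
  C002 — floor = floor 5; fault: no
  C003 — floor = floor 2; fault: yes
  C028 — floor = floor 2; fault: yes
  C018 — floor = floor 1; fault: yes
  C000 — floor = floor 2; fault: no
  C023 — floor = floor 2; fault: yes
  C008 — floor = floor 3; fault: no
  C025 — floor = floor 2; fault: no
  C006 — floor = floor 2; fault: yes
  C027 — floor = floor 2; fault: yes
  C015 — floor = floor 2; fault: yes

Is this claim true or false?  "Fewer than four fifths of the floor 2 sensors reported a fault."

False

'Fewer than four fifths of the floor 2 sensors reported a fault' holds iff |A ∩ B| / |A| < 4/5.
|A| = 17, |A ∩ B| = 14, |A ∖ B| = 3.
|A ∩ B|/|A| = 14/17, so the statement is false.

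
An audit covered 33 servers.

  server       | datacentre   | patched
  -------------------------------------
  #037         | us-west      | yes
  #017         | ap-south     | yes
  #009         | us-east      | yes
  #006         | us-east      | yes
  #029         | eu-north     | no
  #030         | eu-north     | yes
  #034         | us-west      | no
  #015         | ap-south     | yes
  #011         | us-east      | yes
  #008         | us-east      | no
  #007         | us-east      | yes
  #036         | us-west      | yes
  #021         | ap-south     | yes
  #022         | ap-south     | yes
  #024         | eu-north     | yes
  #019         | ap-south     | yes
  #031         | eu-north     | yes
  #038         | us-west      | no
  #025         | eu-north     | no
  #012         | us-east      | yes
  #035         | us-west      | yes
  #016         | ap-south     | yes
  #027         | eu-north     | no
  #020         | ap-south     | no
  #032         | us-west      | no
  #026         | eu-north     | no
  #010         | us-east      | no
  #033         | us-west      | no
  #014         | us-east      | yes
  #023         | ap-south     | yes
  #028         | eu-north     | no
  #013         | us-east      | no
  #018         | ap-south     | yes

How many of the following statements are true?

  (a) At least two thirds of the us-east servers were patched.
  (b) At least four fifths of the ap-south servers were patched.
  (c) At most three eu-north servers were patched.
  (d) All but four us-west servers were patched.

(a) us-east: |A| = 9, |A ∩ B| = 6; needs |A ∩ B| / |A| ≥ 2/3 — true.
(b) ap-south: |A| = 9, |A ∩ B| = 8; needs |A ∩ B| / |A| ≥ 4/5 — true.
(c) eu-north: |A| = 8, |A ∩ B| = 3; needs |A ∩ B| ≤ 3 — true.
(d) us-west: |A| = 7, |A ∩ B| = 3; needs |A ∖ B| = 4 — true.

4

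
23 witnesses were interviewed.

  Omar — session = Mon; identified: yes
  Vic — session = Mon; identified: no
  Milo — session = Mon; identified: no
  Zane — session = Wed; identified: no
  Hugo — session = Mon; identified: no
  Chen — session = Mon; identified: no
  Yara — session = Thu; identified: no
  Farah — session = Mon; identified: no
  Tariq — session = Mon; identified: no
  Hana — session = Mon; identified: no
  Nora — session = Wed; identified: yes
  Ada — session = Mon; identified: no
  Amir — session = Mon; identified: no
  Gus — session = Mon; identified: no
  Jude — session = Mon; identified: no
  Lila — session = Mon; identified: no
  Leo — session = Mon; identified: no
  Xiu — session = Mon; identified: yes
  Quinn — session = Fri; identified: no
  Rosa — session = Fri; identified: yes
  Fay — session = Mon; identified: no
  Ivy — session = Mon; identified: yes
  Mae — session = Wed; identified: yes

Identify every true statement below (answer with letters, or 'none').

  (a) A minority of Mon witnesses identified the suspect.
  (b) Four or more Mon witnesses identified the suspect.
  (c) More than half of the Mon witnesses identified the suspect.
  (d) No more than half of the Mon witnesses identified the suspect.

(a), (d)

|A| = 17, |A ∩ B| = 3, |A ∖ B| = 14.
(a) |A ∩ B| < |A ∖ B|: holds.
(b) |A ∩ B| ≥ 4: fails.
(c) |A ∩ B| > |A ∖ B|: fails.
(d) |A ∩ B| ≤ |A ∖ B|: holds.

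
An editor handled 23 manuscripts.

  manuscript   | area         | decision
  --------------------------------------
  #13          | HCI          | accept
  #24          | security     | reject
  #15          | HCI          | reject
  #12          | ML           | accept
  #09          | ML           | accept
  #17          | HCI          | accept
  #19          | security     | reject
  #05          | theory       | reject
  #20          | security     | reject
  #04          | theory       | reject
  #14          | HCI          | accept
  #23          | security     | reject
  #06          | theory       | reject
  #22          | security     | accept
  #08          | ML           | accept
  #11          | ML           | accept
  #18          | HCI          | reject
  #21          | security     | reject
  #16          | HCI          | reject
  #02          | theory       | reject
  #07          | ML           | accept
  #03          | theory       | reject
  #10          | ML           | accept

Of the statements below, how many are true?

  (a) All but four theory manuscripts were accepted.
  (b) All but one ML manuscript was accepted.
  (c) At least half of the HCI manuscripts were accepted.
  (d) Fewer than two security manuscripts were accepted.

(a) theory: |A| = 5, |A ∩ B| = 0; needs |A ∖ B| = 4 — false.
(b) ML: |A| = 6, |A ∩ B| = 6; needs |A ∖ B| = 1 — false.
(c) HCI: |A| = 6, |A ∩ B| = 3; needs |A ∩ B| ≥ |A ∖ B| — true.
(d) security: |A| = 6, |A ∩ B| = 1; needs |A ∩ B| < 2 — true.

2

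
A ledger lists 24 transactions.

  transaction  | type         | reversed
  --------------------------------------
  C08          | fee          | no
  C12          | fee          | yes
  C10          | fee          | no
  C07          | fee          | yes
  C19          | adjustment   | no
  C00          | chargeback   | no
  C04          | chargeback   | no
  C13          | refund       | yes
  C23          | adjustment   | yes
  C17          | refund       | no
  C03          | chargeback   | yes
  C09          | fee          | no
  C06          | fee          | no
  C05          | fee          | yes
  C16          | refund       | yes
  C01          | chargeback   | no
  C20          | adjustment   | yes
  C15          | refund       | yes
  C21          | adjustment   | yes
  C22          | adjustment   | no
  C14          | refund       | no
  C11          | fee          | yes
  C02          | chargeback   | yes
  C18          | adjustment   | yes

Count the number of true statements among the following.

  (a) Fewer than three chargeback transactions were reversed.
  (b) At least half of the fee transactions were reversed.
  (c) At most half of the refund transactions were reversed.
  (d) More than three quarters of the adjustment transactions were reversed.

(a) chargeback: |A| = 5, |A ∩ B| = 2; needs |A ∩ B| < 3 — true.
(b) fee: |A| = 8, |A ∩ B| = 4; needs |A ∩ B| ≥ |A ∖ B| — true.
(c) refund: |A| = 5, |A ∩ B| = 3; needs |A ∩ B| ≤ |A ∖ B| — false.
(d) adjustment: |A| = 6, |A ∩ B| = 4; needs |A ∩ B| / |A| > 3/4 — false.

2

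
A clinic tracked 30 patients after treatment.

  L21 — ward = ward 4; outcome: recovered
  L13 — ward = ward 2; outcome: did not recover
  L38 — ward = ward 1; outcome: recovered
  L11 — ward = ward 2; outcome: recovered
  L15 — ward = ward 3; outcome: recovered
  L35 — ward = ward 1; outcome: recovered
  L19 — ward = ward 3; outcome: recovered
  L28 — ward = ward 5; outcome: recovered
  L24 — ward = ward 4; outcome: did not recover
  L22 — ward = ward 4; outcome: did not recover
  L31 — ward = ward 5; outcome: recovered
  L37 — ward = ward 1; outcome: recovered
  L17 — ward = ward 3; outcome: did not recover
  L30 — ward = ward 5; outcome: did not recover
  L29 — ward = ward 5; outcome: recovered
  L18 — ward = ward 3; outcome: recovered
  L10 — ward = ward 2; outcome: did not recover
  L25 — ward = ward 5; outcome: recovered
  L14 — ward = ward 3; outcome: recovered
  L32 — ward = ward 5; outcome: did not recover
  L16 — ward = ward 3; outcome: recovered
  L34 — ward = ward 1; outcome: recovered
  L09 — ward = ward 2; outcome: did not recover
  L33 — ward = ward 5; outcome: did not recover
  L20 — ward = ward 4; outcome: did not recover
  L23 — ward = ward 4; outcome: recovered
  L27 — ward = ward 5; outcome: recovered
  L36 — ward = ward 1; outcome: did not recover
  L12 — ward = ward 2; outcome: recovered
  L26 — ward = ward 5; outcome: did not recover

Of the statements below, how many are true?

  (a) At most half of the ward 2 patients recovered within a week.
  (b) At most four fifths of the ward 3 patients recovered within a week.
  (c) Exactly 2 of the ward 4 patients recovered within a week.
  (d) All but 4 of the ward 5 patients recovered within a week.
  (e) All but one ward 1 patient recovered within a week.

(a) ward 2: |A| = 5, |A ∩ B| = 2; needs |A ∩ B| ≤ |A ∖ B| — true.
(b) ward 3: |A| = 6, |A ∩ B| = 5; needs |A ∩ B| / |A| ≤ 4/5 — false.
(c) ward 4: |A| = 5, |A ∩ B| = 2; needs |A ∩ B| = 2 — true.
(d) ward 5: |A| = 9, |A ∩ B| = 5; needs |A ∖ B| = 4 — true.
(e) ward 1: |A| = 5, |A ∩ B| = 4; needs |A ∖ B| = 1 — true.

4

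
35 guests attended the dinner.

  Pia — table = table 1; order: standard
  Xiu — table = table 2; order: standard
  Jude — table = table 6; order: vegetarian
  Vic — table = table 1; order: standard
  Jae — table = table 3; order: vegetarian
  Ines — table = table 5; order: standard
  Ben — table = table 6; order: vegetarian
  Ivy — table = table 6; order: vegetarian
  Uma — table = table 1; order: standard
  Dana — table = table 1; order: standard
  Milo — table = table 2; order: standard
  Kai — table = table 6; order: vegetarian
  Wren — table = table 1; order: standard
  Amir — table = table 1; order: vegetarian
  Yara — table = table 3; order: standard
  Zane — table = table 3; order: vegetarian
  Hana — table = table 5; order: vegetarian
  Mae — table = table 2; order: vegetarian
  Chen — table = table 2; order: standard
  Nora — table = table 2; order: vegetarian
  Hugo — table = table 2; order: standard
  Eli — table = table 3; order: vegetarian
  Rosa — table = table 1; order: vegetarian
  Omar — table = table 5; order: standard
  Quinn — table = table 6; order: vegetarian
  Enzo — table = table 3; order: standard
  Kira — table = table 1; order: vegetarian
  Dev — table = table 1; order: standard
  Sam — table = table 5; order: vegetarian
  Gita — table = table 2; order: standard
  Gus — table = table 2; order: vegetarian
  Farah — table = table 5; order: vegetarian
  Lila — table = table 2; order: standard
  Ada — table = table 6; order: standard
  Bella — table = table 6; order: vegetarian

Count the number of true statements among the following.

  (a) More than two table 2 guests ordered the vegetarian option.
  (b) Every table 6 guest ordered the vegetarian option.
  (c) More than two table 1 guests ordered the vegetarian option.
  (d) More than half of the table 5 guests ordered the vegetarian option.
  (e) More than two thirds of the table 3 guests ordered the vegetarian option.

(a) table 2: |A| = 9, |A ∩ B| = 3; needs |A ∩ B| > 2 — true.
(b) table 6: |A| = 7, |A ∩ B| = 6; needs A ⊆ B, i.e. every element of A is in B (|A ∖ B| = 0) — false.
(c) table 1: |A| = 9, |A ∩ B| = 3; needs |A ∩ B| > 2 — true.
(d) table 5: |A| = 5, |A ∩ B| = 3; needs |A ∩ B| > |A ∖ B| — true.
(e) table 3: |A| = 5, |A ∩ B| = 3; needs |A ∩ B| / |A| > 2/3 — false.

3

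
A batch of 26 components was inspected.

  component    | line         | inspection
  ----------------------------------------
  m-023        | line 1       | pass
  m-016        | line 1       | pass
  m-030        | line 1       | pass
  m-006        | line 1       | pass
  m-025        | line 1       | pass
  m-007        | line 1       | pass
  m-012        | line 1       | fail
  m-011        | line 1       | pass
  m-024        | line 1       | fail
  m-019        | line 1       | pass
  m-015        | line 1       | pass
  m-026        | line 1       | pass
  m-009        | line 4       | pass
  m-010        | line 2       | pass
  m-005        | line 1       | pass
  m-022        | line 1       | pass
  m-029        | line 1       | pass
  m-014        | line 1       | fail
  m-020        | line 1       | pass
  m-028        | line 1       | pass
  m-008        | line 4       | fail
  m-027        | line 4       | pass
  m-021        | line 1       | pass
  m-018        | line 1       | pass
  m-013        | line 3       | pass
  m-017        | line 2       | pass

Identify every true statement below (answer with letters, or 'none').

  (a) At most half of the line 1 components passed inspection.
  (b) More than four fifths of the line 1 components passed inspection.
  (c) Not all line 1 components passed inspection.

(b), (c)

|A| = 20, |A ∩ B| = 17, |A ∖ B| = 3.
(a) |A ∩ B| ≤ |A ∖ B|: fails.
(b) |A ∩ B| / |A| > 4/5: holds.
(c) A ⊄ B (|A ∖ B| ≥ 1): holds.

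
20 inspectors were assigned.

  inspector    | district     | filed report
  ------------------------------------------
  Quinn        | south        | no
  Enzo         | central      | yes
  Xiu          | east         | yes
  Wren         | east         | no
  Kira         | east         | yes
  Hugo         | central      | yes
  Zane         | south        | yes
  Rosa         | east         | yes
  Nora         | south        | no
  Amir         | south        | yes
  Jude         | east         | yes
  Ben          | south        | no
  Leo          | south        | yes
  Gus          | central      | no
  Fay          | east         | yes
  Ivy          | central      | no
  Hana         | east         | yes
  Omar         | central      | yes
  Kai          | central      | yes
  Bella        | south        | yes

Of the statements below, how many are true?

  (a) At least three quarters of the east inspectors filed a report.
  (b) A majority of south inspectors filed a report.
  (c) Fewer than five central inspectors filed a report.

3

(a) east: |A| = 7, |A ∩ B| = 6; needs |A ∩ B| / |A| ≥ 3/4 — true.
(b) south: |A| = 7, |A ∩ B| = 4; needs |A ∩ B| > |A ∖ B| — true.
(c) central: |A| = 6, |A ∩ B| = 4; needs |A ∩ B| < 5 — true.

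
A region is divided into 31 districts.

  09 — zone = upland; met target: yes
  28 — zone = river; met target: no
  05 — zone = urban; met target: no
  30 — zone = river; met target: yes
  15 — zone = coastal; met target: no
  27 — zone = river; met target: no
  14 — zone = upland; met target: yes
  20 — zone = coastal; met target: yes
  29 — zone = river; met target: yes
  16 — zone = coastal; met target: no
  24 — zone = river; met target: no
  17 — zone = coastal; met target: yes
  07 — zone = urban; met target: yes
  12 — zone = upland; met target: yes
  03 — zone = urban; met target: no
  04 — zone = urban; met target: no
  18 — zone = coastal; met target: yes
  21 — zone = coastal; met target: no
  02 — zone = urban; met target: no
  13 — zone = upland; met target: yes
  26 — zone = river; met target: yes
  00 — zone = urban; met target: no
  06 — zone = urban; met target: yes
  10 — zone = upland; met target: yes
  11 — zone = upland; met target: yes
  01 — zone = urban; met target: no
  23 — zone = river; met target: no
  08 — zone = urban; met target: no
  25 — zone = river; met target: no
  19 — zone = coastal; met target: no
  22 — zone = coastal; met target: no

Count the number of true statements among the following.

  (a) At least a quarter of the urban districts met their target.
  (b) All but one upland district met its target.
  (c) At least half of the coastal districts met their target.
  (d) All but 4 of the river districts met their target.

0

(a) urban: |A| = 9, |A ∩ B| = 2; needs |A ∩ B| / |A| ≥ 1/4 — false.
(b) upland: |A| = 6, |A ∩ B| = 6; needs |A ∖ B| = 1 — false.
(c) coastal: |A| = 8, |A ∩ B| = 3; needs |A ∩ B| ≥ |A ∖ B| — false.
(d) river: |A| = 8, |A ∩ B| = 3; needs |A ∖ B| = 4 — false.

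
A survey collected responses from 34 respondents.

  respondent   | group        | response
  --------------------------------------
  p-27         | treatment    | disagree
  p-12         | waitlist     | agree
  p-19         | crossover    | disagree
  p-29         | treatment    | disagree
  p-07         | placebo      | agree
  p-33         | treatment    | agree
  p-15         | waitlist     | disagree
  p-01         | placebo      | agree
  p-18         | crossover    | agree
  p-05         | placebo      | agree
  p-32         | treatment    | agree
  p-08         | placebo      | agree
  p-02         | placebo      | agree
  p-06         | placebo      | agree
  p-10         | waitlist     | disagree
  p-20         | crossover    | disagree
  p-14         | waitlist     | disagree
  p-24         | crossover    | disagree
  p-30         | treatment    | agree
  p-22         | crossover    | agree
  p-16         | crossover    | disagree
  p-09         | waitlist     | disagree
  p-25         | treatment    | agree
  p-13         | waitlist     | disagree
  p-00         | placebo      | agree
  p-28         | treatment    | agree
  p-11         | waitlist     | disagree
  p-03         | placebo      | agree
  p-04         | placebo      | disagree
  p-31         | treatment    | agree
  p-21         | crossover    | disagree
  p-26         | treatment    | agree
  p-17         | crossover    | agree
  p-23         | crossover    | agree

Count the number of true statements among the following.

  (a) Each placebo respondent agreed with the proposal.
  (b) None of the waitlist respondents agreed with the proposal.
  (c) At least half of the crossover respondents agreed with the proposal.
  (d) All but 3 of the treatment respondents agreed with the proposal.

(a) placebo: |A| = 9, |A ∩ B| = 8; needs A ⊆ B, i.e. every element of A is in B (|A ∖ B| = 0) — false.
(b) waitlist: |A| = 7, |A ∩ B| = 1; needs A ∩ B = ∅ (|A ∩ B| = 0) — false.
(c) crossover: |A| = 9, |A ∩ B| = 4; needs |A ∩ B| ≥ |A ∖ B| — false.
(d) treatment: |A| = 9, |A ∩ B| = 7; needs |A ∖ B| = 3 — false.

0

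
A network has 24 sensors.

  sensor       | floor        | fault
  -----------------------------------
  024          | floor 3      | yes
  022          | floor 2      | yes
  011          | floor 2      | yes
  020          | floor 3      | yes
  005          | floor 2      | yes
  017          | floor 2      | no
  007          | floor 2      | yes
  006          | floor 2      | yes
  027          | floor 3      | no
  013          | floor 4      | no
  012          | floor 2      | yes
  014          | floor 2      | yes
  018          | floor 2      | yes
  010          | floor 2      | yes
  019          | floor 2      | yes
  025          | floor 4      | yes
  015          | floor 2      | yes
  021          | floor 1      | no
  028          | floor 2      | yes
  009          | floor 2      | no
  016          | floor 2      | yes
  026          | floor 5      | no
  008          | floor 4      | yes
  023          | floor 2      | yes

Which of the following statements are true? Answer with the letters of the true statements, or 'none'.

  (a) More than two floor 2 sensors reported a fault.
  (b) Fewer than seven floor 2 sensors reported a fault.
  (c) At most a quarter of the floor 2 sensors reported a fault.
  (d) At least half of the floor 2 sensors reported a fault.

|A| = 16, |A ∩ B| = 14, |A ∖ B| = 2.
(a) |A ∩ B| > 2: holds.
(b) |A ∩ B| < 7: fails.
(c) |A ∩ B| / |A| ≤ 1/4: fails.
(d) |A ∩ B| ≥ |A ∖ B|: holds.

(a), (d)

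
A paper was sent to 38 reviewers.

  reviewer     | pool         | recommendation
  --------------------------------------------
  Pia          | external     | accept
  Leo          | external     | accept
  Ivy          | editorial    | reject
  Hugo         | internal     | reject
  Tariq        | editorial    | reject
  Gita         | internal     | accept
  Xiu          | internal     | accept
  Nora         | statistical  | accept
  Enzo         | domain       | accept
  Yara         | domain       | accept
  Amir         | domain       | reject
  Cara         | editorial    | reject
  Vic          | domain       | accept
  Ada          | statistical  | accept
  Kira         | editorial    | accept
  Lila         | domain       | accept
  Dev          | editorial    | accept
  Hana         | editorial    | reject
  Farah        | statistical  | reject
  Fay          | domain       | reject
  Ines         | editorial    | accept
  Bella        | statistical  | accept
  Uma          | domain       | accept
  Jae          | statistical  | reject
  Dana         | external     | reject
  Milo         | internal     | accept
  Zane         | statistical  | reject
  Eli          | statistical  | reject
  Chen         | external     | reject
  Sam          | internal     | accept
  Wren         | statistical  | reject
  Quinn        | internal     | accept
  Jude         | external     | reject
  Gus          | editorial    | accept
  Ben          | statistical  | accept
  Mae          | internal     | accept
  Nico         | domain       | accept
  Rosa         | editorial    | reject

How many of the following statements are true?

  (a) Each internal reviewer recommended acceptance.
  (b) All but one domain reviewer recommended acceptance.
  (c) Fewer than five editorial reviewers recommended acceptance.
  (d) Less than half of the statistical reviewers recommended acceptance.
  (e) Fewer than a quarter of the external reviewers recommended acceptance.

2

(a) internal: |A| = 7, |A ∩ B| = 6; needs A ⊆ B, i.e. every element of A is in B (|A ∖ B| = 0) — false.
(b) domain: |A| = 8, |A ∩ B| = 6; needs |A ∖ B| = 1 — false.
(c) editorial: |A| = 9, |A ∩ B| = 4; needs |A ∩ B| < 5 — true.
(d) statistical: |A| = 9, |A ∩ B| = 4; needs |A ∩ B| < |A ∖ B| — true.
(e) external: |A| = 5, |A ∩ B| = 2; needs |A ∩ B| / |A| < 1/4 — false.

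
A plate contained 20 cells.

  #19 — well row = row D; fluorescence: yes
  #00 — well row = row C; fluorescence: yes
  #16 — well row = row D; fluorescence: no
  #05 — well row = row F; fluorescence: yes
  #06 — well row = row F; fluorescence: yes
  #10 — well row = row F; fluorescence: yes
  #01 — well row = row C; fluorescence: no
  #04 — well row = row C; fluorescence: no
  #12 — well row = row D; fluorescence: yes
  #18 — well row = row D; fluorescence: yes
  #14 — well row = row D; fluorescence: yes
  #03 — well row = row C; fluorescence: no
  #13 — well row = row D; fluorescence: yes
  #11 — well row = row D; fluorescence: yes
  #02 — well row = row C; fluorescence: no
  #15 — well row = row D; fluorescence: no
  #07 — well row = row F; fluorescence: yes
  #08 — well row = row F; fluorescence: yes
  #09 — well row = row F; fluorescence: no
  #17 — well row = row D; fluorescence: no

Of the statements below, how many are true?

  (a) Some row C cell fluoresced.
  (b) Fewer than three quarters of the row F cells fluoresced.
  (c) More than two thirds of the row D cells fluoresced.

(a) row C: |A| = 5, |A ∩ B| = 1; needs A ∩ B ≠ ∅ (|A ∩ B| ≥ 1) — true.
(b) row F: |A| = 6, |A ∩ B| = 5; needs |A ∩ B| / |A| < 3/4 — false.
(c) row D: |A| = 9, |A ∩ B| = 6; needs |A ∩ B| / |A| > 2/3 — false.

1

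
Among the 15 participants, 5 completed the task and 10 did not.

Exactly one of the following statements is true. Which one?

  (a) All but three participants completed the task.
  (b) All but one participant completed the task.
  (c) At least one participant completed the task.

(c)

|A| = 15, |A ∩ B| = 5, |A ∖ B| = 10.
(a) requires |A ∖ B| = 3: false.
(b) requires |A ∖ B| = 1: false.
(c) requires A ∩ B ≠ ∅ (|A ∩ B| ≥ 1): true.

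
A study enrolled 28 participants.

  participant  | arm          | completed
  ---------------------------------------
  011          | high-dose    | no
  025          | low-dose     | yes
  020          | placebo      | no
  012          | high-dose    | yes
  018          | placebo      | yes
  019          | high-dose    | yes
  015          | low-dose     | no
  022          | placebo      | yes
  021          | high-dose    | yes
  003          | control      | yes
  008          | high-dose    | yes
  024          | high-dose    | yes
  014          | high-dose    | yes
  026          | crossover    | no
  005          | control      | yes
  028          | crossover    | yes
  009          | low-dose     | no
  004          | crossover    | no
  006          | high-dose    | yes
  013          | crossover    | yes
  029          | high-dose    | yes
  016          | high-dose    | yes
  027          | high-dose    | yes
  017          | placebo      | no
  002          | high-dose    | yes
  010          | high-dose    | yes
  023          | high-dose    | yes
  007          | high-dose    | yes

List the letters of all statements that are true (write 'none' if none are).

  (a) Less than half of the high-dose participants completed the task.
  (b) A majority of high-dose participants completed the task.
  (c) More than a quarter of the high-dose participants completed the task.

(b), (c)

|A| = 15, |A ∩ B| = 14, |A ∖ B| = 1.
(a) |A ∩ B| < |A ∖ B|: fails.
(b) |A ∩ B| > |A ∖ B|: holds.
(c) |A ∩ B| / |A| > 1/4: holds.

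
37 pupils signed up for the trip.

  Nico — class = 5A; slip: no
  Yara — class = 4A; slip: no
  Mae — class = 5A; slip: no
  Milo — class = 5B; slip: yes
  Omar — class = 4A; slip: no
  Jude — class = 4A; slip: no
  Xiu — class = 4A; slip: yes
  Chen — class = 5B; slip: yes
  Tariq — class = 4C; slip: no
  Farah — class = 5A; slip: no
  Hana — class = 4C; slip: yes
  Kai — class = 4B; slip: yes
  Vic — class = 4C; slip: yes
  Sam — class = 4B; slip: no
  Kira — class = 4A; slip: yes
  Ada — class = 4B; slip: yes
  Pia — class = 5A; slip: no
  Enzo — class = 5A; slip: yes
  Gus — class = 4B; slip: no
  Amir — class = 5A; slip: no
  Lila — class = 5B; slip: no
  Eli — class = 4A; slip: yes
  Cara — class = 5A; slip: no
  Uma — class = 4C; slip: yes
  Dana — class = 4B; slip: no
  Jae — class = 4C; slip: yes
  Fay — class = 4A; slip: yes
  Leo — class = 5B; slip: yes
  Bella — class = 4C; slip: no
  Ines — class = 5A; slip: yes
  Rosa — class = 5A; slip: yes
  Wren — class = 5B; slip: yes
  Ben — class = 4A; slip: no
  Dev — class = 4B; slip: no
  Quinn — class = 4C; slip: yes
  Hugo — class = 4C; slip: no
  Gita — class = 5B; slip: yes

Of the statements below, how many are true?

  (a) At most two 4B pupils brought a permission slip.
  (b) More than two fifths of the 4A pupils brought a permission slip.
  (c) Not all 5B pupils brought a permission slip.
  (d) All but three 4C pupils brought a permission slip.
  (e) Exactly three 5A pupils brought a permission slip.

5

(a) 4B: |A| = 6, |A ∩ B| = 2; needs |A ∩ B| ≤ 2 — true.
(b) 4A: |A| = 8, |A ∩ B| = 4; needs |A ∩ B| / |A| > 2/5 — true.
(c) 5B: |A| = 6, |A ∩ B| = 5; needs A ⊄ B (|A ∖ B| ≥ 1) — true.
(d) 4C: |A| = 8, |A ∩ B| = 5; needs |A ∖ B| = 3 — true.
(e) 5A: |A| = 9, |A ∩ B| = 3; needs |A ∩ B| = 3 — true.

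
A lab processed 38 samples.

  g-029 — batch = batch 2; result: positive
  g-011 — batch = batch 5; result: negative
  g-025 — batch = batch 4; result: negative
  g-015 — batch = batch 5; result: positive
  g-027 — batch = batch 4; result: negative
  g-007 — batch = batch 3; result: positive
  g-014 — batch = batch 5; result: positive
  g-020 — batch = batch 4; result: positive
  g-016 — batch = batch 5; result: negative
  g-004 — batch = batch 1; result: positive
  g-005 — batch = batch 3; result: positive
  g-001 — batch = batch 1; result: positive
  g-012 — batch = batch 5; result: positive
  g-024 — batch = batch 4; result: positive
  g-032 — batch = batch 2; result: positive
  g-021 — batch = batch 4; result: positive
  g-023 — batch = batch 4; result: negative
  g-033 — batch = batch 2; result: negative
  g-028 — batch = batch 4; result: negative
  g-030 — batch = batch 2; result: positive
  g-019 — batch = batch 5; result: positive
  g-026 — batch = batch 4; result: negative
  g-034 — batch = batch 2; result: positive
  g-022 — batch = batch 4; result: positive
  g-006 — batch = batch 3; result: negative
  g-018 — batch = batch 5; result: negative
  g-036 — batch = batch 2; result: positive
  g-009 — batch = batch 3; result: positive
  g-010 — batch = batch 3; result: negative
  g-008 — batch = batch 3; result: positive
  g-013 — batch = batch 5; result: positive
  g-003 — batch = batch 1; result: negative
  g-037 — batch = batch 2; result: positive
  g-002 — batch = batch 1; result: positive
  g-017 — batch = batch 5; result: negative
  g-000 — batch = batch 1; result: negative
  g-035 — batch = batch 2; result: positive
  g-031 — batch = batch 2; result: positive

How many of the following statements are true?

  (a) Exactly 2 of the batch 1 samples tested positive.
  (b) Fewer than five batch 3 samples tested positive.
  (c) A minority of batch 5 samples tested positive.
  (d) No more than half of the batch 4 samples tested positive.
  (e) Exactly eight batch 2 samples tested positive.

(a) batch 1: |A| = 5, |A ∩ B| = 3; needs |A ∩ B| = 2 — false.
(b) batch 3: |A| = 6, |A ∩ B| = 4; needs |A ∩ B| < 5 — true.
(c) batch 5: |A| = 9, |A ∩ B| = 5; needs |A ∩ B| < |A ∖ B| — false.
(d) batch 4: |A| = 9, |A ∩ B| = 4; needs |A ∩ B| ≤ |A ∖ B| — true.
(e) batch 2: |A| = 9, |A ∩ B| = 8; needs |A ∩ B| = 8 — true.

3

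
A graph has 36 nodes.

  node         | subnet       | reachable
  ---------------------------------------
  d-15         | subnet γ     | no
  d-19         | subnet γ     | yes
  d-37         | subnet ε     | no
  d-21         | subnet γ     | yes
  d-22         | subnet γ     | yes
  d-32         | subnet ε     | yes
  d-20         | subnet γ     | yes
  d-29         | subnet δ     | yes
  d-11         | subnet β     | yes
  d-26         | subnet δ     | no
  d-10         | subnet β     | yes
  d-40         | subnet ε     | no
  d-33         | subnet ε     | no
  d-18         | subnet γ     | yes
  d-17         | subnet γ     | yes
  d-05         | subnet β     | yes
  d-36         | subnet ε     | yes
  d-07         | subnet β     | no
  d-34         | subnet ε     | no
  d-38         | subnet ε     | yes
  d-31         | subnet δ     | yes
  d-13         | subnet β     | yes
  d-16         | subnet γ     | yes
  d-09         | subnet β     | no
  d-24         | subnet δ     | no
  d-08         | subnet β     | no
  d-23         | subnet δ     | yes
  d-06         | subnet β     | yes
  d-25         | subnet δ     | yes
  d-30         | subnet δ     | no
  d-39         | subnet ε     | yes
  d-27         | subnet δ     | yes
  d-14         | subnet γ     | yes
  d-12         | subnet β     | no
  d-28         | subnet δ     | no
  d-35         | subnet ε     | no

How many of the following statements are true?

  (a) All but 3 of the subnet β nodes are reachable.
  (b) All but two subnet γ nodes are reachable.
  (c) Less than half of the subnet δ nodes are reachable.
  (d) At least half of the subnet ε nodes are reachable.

0

(a) subnet β: |A| = 9, |A ∩ B| = 5; needs |A ∖ B| = 3 — false.
(b) subnet γ: |A| = 9, |A ∩ B| = 8; needs |A ∖ B| = 2 — false.
(c) subnet δ: |A| = 9, |A ∩ B| = 5; needs |A ∩ B| < |A ∖ B| — false.
(d) subnet ε: |A| = 9, |A ∩ B| = 4; needs |A ∩ B| ≥ |A ∖ B| — false.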